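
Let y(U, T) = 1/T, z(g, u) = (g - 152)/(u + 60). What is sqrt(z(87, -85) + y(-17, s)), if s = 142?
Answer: sqrt(1314210)/710 ≈ 1.6146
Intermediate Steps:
z(g, u) = (-152 + g)/(60 + u)
sqrt(z(87, -85) + y(-17, s)) = sqrt((-152 + 87)/(60 - 85) + 1/142) = sqrt(-65/(-25) + 1/142) = sqrt(-1/25*(-65) + 1/142) = sqrt(13/5 + 1/142) = sqrt(1851/710) = sqrt(1314210)/710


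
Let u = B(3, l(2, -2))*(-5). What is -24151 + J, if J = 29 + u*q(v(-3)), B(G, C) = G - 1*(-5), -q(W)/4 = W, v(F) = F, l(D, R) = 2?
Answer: -24602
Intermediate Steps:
q(W) = -4*W
B(G, C) = 5 + G (B(G, C) = G + 5 = 5 + G)
u = -40 (u = (5 + 3)*(-5) = 8*(-5) = -40)
J = -451 (J = 29 - (-160)*(-3) = 29 - 40*12 = 29 - 480 = -451)
-24151 + J = -24151 - 451 = -24602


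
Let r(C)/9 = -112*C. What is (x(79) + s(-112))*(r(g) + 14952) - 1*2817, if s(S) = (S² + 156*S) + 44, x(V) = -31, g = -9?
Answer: -118080777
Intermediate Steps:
r(C) = -1008*C (r(C) = 9*(-112*C) = -1008*C)
s(S) = 44 + S² + 156*S
(x(79) + s(-112))*(r(g) + 14952) - 1*2817 = (-31 + (44 + (-112)² + 156*(-112)))*(-1008*(-9) + 14952) - 1*2817 = (-31 + (44 + 12544 - 17472))*(9072 + 14952) - 2817 = (-31 - 4884)*24024 - 2817 = -4915*24024 - 2817 = -118077960 - 2817 = -118080777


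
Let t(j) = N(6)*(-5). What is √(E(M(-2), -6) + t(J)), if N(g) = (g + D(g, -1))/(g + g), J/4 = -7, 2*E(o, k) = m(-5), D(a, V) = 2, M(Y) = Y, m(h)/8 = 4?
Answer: √114/3 ≈ 3.5590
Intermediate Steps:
m(h) = 32 (m(h) = 8*4 = 32)
E(o, k) = 16 (E(o, k) = (½)*32 = 16)
J = -28 (J = 4*(-7) = -28)
N(g) = (2 + g)/(2*g) (N(g) = (g + 2)/(g + g) = (2 + g)/((2*g)) = (2 + g)*(1/(2*g)) = (2 + g)/(2*g))
t(j) = -10/3 (t(j) = ((½)*(2 + 6)/6)*(-5) = ((½)*(⅙)*8)*(-5) = (⅔)*(-5) = -10/3)
√(E(M(-2), -6) + t(J)) = √(16 - 10/3) = √(38/3) = √114/3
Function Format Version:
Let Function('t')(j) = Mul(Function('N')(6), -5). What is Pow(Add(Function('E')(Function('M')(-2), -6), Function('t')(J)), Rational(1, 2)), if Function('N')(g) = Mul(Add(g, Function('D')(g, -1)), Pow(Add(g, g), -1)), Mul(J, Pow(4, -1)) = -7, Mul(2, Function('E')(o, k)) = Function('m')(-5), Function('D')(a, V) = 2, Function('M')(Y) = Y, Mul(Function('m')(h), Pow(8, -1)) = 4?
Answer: Mul(Rational(1, 3), Pow(114, Rational(1, 2))) ≈ 3.5590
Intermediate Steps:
Function('m')(h) = 32 (Function('m')(h) = Mul(8, 4) = 32)
Function('E')(o, k) = 16 (Function('E')(o, k) = Mul(Rational(1, 2), 32) = 16)
J = -28 (J = Mul(4, -7) = -28)
Function('N')(g) = Mul(Rational(1, 2), Pow(g, -1), Add(2, g)) (Function('N')(g) = Mul(Add(g, 2), Pow(Add(g, g), -1)) = Mul(Add(2, g), Pow(Mul(2, g), -1)) = Mul(Add(2, g), Mul(Rational(1, 2), Pow(g, -1))) = Mul(Rational(1, 2), Pow(g, -1), Add(2, g)))
Function('t')(j) = Rational(-10, 3) (Function('t')(j) = Mul(Mul(Rational(1, 2), Pow(6, -1), Add(2, 6)), -5) = Mul(Mul(Rational(1, 2), Rational(1, 6), 8), -5) = Mul(Rational(2, 3), -5) = Rational(-10, 3))
Pow(Add(Function('E')(Function('M')(-2), -6), Function('t')(J)), Rational(1, 2)) = Pow(Add(16, Rational(-10, 3)), Rational(1, 2)) = Pow(Rational(38, 3), Rational(1, 2)) = Mul(Rational(1, 3), Pow(114, Rational(1, 2)))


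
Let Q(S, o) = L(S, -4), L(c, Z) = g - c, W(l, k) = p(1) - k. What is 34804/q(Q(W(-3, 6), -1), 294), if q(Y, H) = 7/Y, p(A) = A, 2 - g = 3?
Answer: 19888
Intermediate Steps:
g = -1 (g = 2 - 1*3 = 2 - 3 = -1)
W(l, k) = 1 - k
L(c, Z) = -1 - c
Q(S, o) = -1 - S
34804/q(Q(W(-3, 6), -1), 294) = 34804/((7/(-1 - (1 - 1*6)))) = 34804/((7/(-1 - (1 - 6)))) = 34804/((7/(-1 - 1*(-5)))) = 34804/((7/(-1 + 5))) = 34804/((7/4)) = 34804/((7*(¼))) = 34804/(7/4) = 34804*(4/7) = 19888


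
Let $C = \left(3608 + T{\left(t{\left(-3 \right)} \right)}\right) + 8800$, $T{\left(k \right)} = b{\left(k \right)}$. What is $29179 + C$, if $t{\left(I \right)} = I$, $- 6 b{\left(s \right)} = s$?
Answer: $\frac{83175}{2} \approx 41588.0$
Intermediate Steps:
$b{\left(s \right)} = - \frac{s}{6}$
$T{\left(k \right)} = - \frac{k}{6}$
$C = \frac{24817}{2}$ ($C = \left(3608 - - \frac{1}{2}\right) + 8800 = \left(3608 + \frac{1}{2}\right) + 8800 = \frac{7217}{2} + 8800 = \frac{24817}{2} \approx 12409.0$)
$29179 + C = 29179 + \frac{24817}{2} = \frac{83175}{2}$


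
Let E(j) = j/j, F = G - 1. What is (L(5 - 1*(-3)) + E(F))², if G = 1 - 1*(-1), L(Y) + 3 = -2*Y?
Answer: 324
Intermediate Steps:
L(Y) = -3 - 2*Y
G = 2 (G = 1 + 1 = 2)
F = 1 (F = 2 - 1 = 1)
E(j) = 1
(L(5 - 1*(-3)) + E(F))² = ((-3 - 2*(5 - 1*(-3))) + 1)² = ((-3 - 2*(5 + 3)) + 1)² = ((-3 - 2*8) + 1)² = ((-3 - 16) + 1)² = (-19 + 1)² = (-18)² = 324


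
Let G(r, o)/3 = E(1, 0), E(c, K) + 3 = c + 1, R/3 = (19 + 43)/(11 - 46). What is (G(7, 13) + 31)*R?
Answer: -744/5 ≈ -148.80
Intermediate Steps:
R = -186/35 (R = 3*((19 + 43)/(11 - 46)) = 3*(62/(-35)) = 3*(62*(-1/35)) = 3*(-62/35) = -186/35 ≈ -5.3143)
E(c, K) = -2 + c (E(c, K) = -3 + (c + 1) = -3 + (1 + c) = -2 + c)
G(r, o) = -3 (G(r, o) = 3*(-2 + 1) = 3*(-1) = -3)
(G(7, 13) + 31)*R = (-3 + 31)*(-186/35) = 28*(-186/35) = -744/5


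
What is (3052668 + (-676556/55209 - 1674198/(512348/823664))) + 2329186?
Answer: 19025010816108998/7071555183 ≈ 2.6904e+6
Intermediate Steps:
(3052668 + (-676556/55209 - 1674198/(512348/823664))) + 2329186 = (3052668 + (-676556*1/55209 - 1674198/(512348*(1/823664)))) + 2329186 = (3052668 + (-676556/55209 - 1674198/128087/205916)) + 2329186 = (3052668 + (-676556/55209 - 1674198*205916/128087)) + 2329186 = (3052668 + (-676556/55209 - 344744155368/128087)) + 2329186 = (3052668 - 19033066731740284/7071555183) + 2329186 = 2554043485637960/7071555183 + 2329186 = 19025010816108998/7071555183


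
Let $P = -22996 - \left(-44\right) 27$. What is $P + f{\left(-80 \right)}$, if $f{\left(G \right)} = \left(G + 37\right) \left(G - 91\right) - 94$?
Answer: $-14549$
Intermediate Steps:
$P = -21808$ ($P = -22996 - -1188 = -22996 + 1188 = -21808$)
$f{\left(G \right)} = -94 + \left(-91 + G\right) \left(37 + G\right)$ ($f{\left(G \right)} = \left(37 + G\right) \left(G - 91\right) - 94 = \left(37 + G\right) \left(-91 + G\right) - 94 = \left(-91 + G\right) \left(37 + G\right) - 94 = -94 + \left(-91 + G\right) \left(37 + G\right)$)
$P + f{\left(-80 \right)} = -21808 - \left(-859 - 6400\right) = -21808 + \left(-3461 + 6400 + 4320\right) = -21808 + 7259 = -14549$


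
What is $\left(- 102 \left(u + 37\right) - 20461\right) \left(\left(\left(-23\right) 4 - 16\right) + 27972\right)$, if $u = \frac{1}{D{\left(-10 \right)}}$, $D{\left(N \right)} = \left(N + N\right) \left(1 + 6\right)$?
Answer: $- \frac{23634230868}{35} \approx -6.7526 \cdot 10^{8}$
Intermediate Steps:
$D{\left(N \right)} = 14 N$ ($D{\left(N \right)} = 2 N 7 = 14 N$)
$u = - \frac{1}{140}$ ($u = \frac{1}{14 \left(-10\right)} = \frac{1}{-140} = - \frac{1}{140} \approx -0.0071429$)
$\left(- 102 \left(u + 37\right) - 20461\right) \left(\left(\left(-23\right) 4 - 16\right) + 27972\right) = \left(- 102 \left(- \frac{1}{140} + 37\right) - 20461\right) \left(\left(\left(-23\right) 4 - 16\right) + 27972\right) = \left(\left(-102\right) \frac{5179}{140} - 20461\right) \left(\left(-92 - 16\right) + 27972\right) = \left(- \frac{264129}{70} - 20461\right) \left(-108 + 27972\right) = \left(- \frac{1696399}{70}\right) 27864 = - \frac{23634230868}{35}$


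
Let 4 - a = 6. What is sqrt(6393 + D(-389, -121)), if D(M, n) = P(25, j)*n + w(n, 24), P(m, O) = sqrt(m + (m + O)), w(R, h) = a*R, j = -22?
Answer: sqrt(6635 - 242*sqrt(7)) ≈ 77.426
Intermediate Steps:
a = -2 (a = 4 - 1*6 = 4 - 6 = -2)
w(R, h) = -2*R
P(m, O) = sqrt(O + 2*m) (P(m, O) = sqrt(m + (O + m)) = sqrt(O + 2*m))
D(M, n) = -2*n + 2*n*sqrt(7) (D(M, n) = sqrt(-22 + 2*25)*n - 2*n = sqrt(-22 + 50)*n - 2*n = sqrt(28)*n - 2*n = (2*sqrt(7))*n - 2*n = 2*n*sqrt(7) - 2*n = -2*n + 2*n*sqrt(7))
sqrt(6393 + D(-389, -121)) = sqrt(6393 + 2*(-121)*(-1 + sqrt(7))) = sqrt(6393 + (242 - 242*sqrt(7))) = sqrt(6635 - 242*sqrt(7))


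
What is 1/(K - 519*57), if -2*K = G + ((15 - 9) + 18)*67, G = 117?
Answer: -2/60891 ≈ -3.2846e-5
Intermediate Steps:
K = -1725/2 (K = -(117 + ((15 - 9) + 18)*67)/2 = -(117 + (6 + 18)*67)/2 = -(117 + 24*67)/2 = -(117 + 1608)/2 = -½*1725 = -1725/2 ≈ -862.50)
1/(K - 519*57) = 1/(-1725/2 - 519*57) = 1/(-1725/2 - 29583) = 1/(-60891/2) = -2/60891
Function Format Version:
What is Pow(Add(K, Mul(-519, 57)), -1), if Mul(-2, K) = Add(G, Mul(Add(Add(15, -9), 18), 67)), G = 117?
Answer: Rational(-2, 60891) ≈ -3.2846e-5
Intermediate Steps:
K = Rational(-1725, 2) (K = Mul(Rational(-1, 2), Add(117, Mul(Add(Add(15, -9), 18), 67))) = Mul(Rational(-1, 2), Add(117, Mul(Add(6, 18), 67))) = Mul(Rational(-1, 2), Add(117, Mul(24, 67))) = Mul(Rational(-1, 2), Add(117, 1608)) = Mul(Rational(-1, 2), 1725) = Rational(-1725, 2) ≈ -862.50)
Pow(Add(K, Mul(-519, 57)), -1) = Pow(Add(Rational(-1725, 2), Mul(-519, 57)), -1) = Pow(Add(Rational(-1725, 2), -29583), -1) = Pow(Rational(-60891, 2), -1) = Rational(-2, 60891)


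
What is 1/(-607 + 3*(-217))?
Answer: -1/1258 ≈ -0.00079491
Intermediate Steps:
1/(-607 + 3*(-217)) = 1/(-607 - 651) = 1/(-1258) = -1/1258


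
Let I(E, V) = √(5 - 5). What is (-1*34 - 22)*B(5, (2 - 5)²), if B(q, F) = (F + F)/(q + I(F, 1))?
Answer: -1008/5 ≈ -201.60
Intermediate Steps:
I(E, V) = 0 (I(E, V) = √0 = 0)
B(q, F) = 2*F/q (B(q, F) = (F + F)/(q + 0) = (2*F)/q = 2*F/q)
(-1*34 - 22)*B(5, (2 - 5)²) = (-1*34 - 22)*(2*(2 - 5)²/5) = (-34 - 22)*(2*(-3)²*(⅕)) = -112*9/5 = -56*18/5 = -1008/5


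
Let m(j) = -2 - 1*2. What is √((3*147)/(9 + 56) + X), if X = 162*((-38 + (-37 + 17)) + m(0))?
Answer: 3*I*√4711915/65 ≈ 100.19*I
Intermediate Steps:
m(j) = -4 (m(j) = -2 - 2 = -4)
X = -10044 (X = 162*((-38 + (-37 + 17)) - 4) = 162*((-38 - 20) - 4) = 162*(-58 - 4) = 162*(-62) = -10044)
√((3*147)/(9 + 56) + X) = √((3*147)/(9 + 56) - 10044) = √(441/65 - 10044) = √(-652419/65) = 3*I*√4711915/65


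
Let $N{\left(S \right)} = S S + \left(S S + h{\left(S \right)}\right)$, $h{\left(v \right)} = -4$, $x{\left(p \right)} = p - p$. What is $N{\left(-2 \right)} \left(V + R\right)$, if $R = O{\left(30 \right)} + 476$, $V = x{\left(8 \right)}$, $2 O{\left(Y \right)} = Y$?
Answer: $1964$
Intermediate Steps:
$x{\left(p \right)} = 0$
$O{\left(Y \right)} = \frac{Y}{2}$
$V = 0$
$R = 491$ ($R = \frac{1}{2} \cdot 30 + 476 = 15 + 476 = 491$)
$N{\left(S \right)} = -4 + 2 S^{2}$ ($N{\left(S \right)} = S S + \left(S S - 4\right) = S^{2} + \left(S^{2} - 4\right) = S^{2} + \left(-4 + S^{2}\right) = -4 + 2 S^{2}$)
$N{\left(-2 \right)} \left(V + R\right) = \left(-4 + 2 \left(-2\right)^{2}\right) \left(0 + 491\right) = \left(-4 + 2 \cdot 4\right) 491 = \left(-4 + 8\right) 491 = 4 \cdot 491 = 1964$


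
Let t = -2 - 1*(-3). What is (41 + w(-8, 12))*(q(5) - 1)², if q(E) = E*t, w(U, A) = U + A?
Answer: 720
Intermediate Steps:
t = 1 (t = -2 + 3 = 1)
w(U, A) = A + U
q(E) = E (q(E) = E*1 = E)
(41 + w(-8, 12))*(q(5) - 1)² = (41 + (12 - 8))*(5 - 1)² = (41 + 4)*4² = 45*16 = 720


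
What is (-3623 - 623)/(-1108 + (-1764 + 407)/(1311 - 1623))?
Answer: 1324752/344339 ≈ 3.8472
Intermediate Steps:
(-3623 - 623)/(-1108 + (-1764 + 407)/(1311 - 1623)) = -4246/(-1108 - 1357/(-312)) = -4246/(-1108 - 1357*(-1/312)) = -4246/(-1108 + 1357/312) = -4246/(-344339/312) = -4246*(-312/344339) = 1324752/344339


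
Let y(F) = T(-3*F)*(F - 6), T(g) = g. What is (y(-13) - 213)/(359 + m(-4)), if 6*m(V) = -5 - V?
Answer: -5724/2153 ≈ -2.6586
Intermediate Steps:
m(V) = -⅚ - V/6 (m(V) = (-5 - V)/6 = -⅚ - V/6)
y(F) = -3*F*(-6 + F) (y(F) = (-3*F)*(F - 6) = (-3*F)*(-6 + F) = -3*F*(-6 + F))
(y(-13) - 213)/(359 + m(-4)) = (3*(-13)*(6 - 1*(-13)) - 213)/(359 + (-⅚ - ⅙*(-4))) = (3*(-13)*(6 + 13) - 213)/(359 + (-⅚ + ⅔)) = (3*(-13)*19 - 213)/(359 - ⅙) = (-741 - 213)/(2153/6) = -954*6/2153 = -5724/2153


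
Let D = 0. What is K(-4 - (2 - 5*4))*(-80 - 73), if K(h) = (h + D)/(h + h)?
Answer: -153/2 ≈ -76.500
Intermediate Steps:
K(h) = 1/2 (K(h) = (h + 0)/(h + h) = h/((2*h)) = h*(1/(2*h)) = 1/2)
K(-4 - (2 - 5*4))*(-80 - 73) = (-80 - 73)/2 = (1/2)*(-153) = -153/2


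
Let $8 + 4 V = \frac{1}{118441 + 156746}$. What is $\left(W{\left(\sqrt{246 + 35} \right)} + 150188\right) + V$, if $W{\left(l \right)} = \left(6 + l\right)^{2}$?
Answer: $\frac{165665876245}{1100748} + 12 \sqrt{281} \approx 1.507 \cdot 10^{5}$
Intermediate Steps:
$V = - \frac{2201495}{1100748}$ ($V = -2 + \frac{1}{4 \left(118441 + 156746\right)} = -2 + \frac{1}{4 \cdot 275187} = -2 + \frac{1}{4} \cdot \frac{1}{275187} = -2 + \frac{1}{1100748} = - \frac{2201495}{1100748} \approx -2.0$)
$\left(W{\left(\sqrt{246 + 35} \right)} + 150188\right) + V = \left(\left(6 + \sqrt{246 + 35}\right)^{2} + 150188\right) - \frac{2201495}{1100748} = \left(\left(6 + \sqrt{281}\right)^{2} + 150188\right) - \frac{2201495}{1100748} = \left(150188 + \left(6 + \sqrt{281}\right)^{2}\right) - \frac{2201495}{1100748} = \frac{165316939129}{1100748} + \left(6 + \sqrt{281}\right)^{2}$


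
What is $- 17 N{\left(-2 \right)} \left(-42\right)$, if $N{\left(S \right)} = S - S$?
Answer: $0$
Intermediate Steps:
$N{\left(S \right)} = 0$
$- 17 N{\left(-2 \right)} \left(-42\right) = \left(-17\right) 0 \left(-42\right) = 0 \left(-42\right) = 0$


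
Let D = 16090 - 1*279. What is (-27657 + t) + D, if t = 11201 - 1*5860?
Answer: -6505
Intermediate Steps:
D = 15811 (D = 16090 - 279 = 15811)
t = 5341 (t = 11201 - 5860 = 5341)
(-27657 + t) + D = (-27657 + 5341) + 15811 = -22316 + 15811 = -6505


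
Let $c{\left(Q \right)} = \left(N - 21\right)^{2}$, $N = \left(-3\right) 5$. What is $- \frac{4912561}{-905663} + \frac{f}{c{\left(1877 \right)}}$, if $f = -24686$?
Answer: $- \frac{7995258881}{586869624} \approx -13.624$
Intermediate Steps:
$N = -15$
$c{\left(Q \right)} = 1296$ ($c{\left(Q \right)} = \left(-15 - 21\right)^{2} = \left(-36\right)^{2} = 1296$)
$- \frac{4912561}{-905663} + \frac{f}{c{\left(1877 \right)}} = - \frac{4912561}{-905663} - \frac{24686}{1296} = \left(-4912561\right) \left(- \frac{1}{905663}\right) - \frac{12343}{648} = \frac{4912561}{905663} - \frac{12343}{648} = - \frac{7995258881}{586869624}$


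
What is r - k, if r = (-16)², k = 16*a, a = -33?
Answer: 784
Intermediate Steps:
k = -528 (k = 16*(-33) = -528)
r = 256
r - k = 256 - 1*(-528) = 256 + 528 = 784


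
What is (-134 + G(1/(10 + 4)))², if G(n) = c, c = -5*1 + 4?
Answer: 18225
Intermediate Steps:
c = -1 (c = -5 + 4 = -1)
G(n) = -1
(-134 + G(1/(10 + 4)))² = (-134 - 1)² = (-135)² = 18225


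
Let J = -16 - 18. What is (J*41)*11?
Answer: -15334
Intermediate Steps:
J = -34
(J*41)*11 = -34*41*11 = -1394*11 = -15334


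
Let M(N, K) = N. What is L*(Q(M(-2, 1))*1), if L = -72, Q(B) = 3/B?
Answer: 108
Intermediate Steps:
L*(Q(M(-2, 1))*1) = -72*3/(-2) = -72*3*(-½) = -(-108) = -72*(-3/2) = 108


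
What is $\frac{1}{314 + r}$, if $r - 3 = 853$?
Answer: $\frac{1}{1170} \approx 0.0008547$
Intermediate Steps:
$r = 856$ ($r = 3 + 853 = 856$)
$\frac{1}{314 + r} = \frac{1}{314 + 856} = \frac{1}{1170}$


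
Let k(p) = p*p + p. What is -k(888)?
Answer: -789432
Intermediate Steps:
k(p) = p + p² (k(p) = p² + p = p + p²)
-k(888) = -888*(1 + 888) = -888*889 = -1*789432 = -789432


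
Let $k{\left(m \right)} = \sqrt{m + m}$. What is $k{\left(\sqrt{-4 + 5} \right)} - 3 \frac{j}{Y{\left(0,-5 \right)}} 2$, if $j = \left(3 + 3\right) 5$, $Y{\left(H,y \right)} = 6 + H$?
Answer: $- 30 \sqrt{2} \approx -42.426$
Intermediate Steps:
$j = 30$ ($j = 6 \cdot 5 = 30$)
$k{\left(m \right)} = \sqrt{2} \sqrt{m}$ ($k{\left(m \right)} = \sqrt{2 m} = \sqrt{2} \sqrt{m}$)
$k{\left(\sqrt{-4 + 5} \right)} - 3 \frac{j}{Y{\left(0,-5 \right)}} 2 = \sqrt{2} \sqrt{\sqrt{-4 + 5}} - 3 \frac{30}{6 + 0} \cdot 2 = \sqrt{2} \sqrt{\sqrt{1}} - 3 \cdot \frac{30}{6} \cdot 2 = \sqrt{2} \sqrt{1} - 3 \cdot 30 \cdot \frac{1}{6} \cdot 2 = \sqrt{2} \cdot 1 \left(-3\right) 5 \cdot 2 = \sqrt{2} \left(\left(-15\right) 2\right) = \sqrt{2} \left(-30\right) = - 30 \sqrt{2}$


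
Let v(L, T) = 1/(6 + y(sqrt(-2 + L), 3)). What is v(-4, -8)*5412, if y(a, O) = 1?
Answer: 5412/7 ≈ 773.14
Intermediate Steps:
v(L, T) = 1/7 (v(L, T) = 1/(6 + 1) = 1/7)
v(-4, -8)*5412 = (1/7)*5412 = 5412/7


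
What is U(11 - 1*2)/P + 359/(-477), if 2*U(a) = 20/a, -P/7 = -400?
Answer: -11163/14840 ≈ -0.75222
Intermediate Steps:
P = 2800 (P = -7*(-400) = 2800)
U(a) = 10/a (U(a) = (20/a)/2 = 10/a)
U(11 - 1*2)/P + 359/(-477) = (10/(11 - 1*2))/2800 + 359/(-477) = (10/(11 - 2))*(1/2800) + 359*(-1/477) = (10/9)*(1/2800) - 359/477 = 1/2520 - 359/477 = -11163/14840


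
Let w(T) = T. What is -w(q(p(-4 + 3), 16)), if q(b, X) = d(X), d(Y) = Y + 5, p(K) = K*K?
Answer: -21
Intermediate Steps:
p(K) = K**2
d(Y) = 5 + Y
q(b, X) = 5 + X
-w(q(p(-4 + 3), 16)) = -(5 + 16) = -1*21 = -21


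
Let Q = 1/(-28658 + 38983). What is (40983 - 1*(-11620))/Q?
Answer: 543125975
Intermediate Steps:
Q = 1/10325 ≈ 9.6852e-5
(40983 - 1*(-11620))/Q = (40983 - 1*(-11620))/(1/10325) = (40983 + 11620)*10325 = 52603*10325 = 543125975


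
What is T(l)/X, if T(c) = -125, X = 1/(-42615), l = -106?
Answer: 5326875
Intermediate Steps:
X = -1/42615 ≈ -2.3466e-5
T(l)/X = -125/(-1/42615) = -125*(-42615) = 5326875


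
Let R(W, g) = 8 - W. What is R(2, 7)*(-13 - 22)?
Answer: -210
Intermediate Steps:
R(2, 7)*(-13 - 22) = (8 - 1*2)*(-13 - 22) = (8 - 2)*(-35) = 6*(-35) = -210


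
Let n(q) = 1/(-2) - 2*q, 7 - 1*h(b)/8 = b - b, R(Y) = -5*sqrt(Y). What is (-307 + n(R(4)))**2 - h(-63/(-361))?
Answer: 330401/4 ≈ 82600.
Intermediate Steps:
h(b) = 56 (h(b) = 56 - 8*(b - b) = 56 - 8*0 = 56 + 0 = 56)
n(q) = -1/2 - 2*q
(-307 + n(R(4)))**2 - h(-63/(-361)) = (-307 + (-1/2 - (-10)*sqrt(4)))**2 - 1*56 = (-307 + (-1/2 - (-10)*2))**2 - 56 = (-307 + (-1/2 - 2*(-10)))**2 - 56 = (-307 + (-1/2 + 20))**2 - 56 = (-307 + 39/2)**2 - 56 = (-575/2)**2 - 56 = 330625/4 - 56 = 330401/4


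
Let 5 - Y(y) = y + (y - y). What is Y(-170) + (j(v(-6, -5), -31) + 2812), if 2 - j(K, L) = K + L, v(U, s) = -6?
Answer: 3026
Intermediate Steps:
Y(y) = 5 - y (Y(y) = 5 - (y + (y - y)) = 5 - (y + 0) = 5 - y)
j(K, L) = 2 - K - L (j(K, L) = 2 - (K + L) = 2 + (-K - L) = 2 - K - L)
Y(-170) + (j(v(-6, -5), -31) + 2812) = (5 - 1*(-170)) + ((2 - 1*(-6) - 1*(-31)) + 2812) = (5 + 170) + ((2 + 6 + 31) + 2812) = 175 + (39 + 2812) = 175 + 2851 = 3026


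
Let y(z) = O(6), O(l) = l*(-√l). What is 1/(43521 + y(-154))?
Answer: 14507/631359075 + 2*√6/631359075 ≈ 2.2985e-5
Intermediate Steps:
O(l) = -l^(3/2)
y(z) = -6*√6 (y(z) = -6^(3/2) = -6*√6)
1/(43521 + y(-154)) = 1/(43521 - 6*√6)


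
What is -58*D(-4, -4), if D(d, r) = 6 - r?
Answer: -580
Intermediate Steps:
-58*D(-4, -4) = -58*(6 - 1*(-4)) = -58*(6 + 4) = -58*10 = -580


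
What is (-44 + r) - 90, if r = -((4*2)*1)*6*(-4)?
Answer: 58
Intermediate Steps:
r = 192 (r = -(8*1)*6*(-4) = -8*6*(-4) = -48*(-4) = -1*(-192) = 192)
(-44 + r) - 90 = (-44 + 192) - 90 = 148 - 90 = 58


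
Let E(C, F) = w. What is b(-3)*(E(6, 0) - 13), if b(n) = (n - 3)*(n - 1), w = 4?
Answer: -216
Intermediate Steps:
E(C, F) = 4
b(n) = (-1 + n)*(-3 + n) (b(n) = (-3 + n)*(-1 + n) = (-1 + n)*(-3 + n))
b(-3)*(E(6, 0) - 13) = (3 + (-3)² - 4*(-3))*(4 - 13) = (3 + 9 + 12)*(-9) = 24*(-9) = -216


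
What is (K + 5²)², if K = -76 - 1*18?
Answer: 4761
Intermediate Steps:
K = -94 (K = -76 - 18 = -94)
(K + 5²)² = (-94 + 5²)² = (-94 + 25)² = (-69)² = 4761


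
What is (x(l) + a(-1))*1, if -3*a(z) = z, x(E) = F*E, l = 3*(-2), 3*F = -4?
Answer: 25/3 ≈ 8.3333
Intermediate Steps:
F = -4/3 (F = (⅓)*(-4) = -4/3 ≈ -1.3333)
l = -6
x(E) = -4*E/3
a(z) = -z/3
(x(l) + a(-1))*1 = (-4/3*(-6) - ⅓*(-1))*1 = (8 + ⅓)*1 = (25/3)*1 = 25/3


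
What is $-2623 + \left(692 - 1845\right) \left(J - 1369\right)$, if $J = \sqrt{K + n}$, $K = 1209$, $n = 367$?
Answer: $1575834 - 2306 \sqrt{394} \approx 1.5301 \cdot 10^{6}$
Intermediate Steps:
$J = 2 \sqrt{394}$ ($J = \sqrt{1209 + 367} = \sqrt{1576} = 2 \sqrt{394} \approx 39.699$)
$-2623 + \left(692 - 1845\right) \left(J - 1369\right) = -2623 + \left(692 - 1845\right) \left(2 \sqrt{394} - 1369\right) = -2623 - 1153 \left(-1369 + 2 \sqrt{394}\right) = -2623 + \left(1578457 - 2306 \sqrt{394}\right) = 1575834 - 2306 \sqrt{394}$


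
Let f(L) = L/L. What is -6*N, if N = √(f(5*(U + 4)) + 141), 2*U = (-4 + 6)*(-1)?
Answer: -6*√142 ≈ -71.498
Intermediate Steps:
U = -1 (U = ((-4 + 6)*(-1))/2 = (2*(-1))/2 = (½)*(-2) = -1)
f(L) = 1
N = √142 (N = √(1 + 141) = √142 ≈ 11.916)
-6*N = -6*√142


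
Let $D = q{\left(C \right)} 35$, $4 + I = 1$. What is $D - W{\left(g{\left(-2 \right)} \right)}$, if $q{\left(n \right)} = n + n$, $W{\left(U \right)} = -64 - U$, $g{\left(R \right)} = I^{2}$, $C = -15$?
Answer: $-977$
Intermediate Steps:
$I = -3$ ($I = -4 + 1 = -3$)
$g{\left(R \right)} = 9$ ($g{\left(R \right)} = \left(-3\right)^{2} = 9$)
$q{\left(n \right)} = 2 n$
$D = -1050$ ($D = 2 \left(-15\right) 35 = \left(-30\right) 35 = -1050$)
$D - W{\left(g{\left(-2 \right)} \right)} = -1050 - \left(-64 - 9\right) = -1050 - -73 = -1050 + 73 = -977$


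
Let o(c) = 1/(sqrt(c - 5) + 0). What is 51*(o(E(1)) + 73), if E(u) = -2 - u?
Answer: 3723 - 51*I*sqrt(2)/4 ≈ 3723.0 - 18.031*I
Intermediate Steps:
o(c) = 1/sqrt(-5 + c) (o(c) = 1/(sqrt(-5 + c) + 0) = 1/(sqrt(-5 + c)) = 1/sqrt(-5 + c))
51*(o(E(1)) + 73) = 51*(1/sqrt(-5 + (-2 - 1*1)) + 73) = 51*(1/sqrt(-5 + (-2 - 1)) + 73) = 51*(1/sqrt(-5 - 3) + 73) = 51*(1/sqrt(-8) + 73) = 51*(-I*sqrt(2)/4 + 73) = 51*(73 - I*sqrt(2)/4) = 3723 - 51*I*sqrt(2)/4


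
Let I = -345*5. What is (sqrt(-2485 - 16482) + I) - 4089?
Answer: -5814 + I*sqrt(18967) ≈ -5814.0 + 137.72*I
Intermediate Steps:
I = -1725
(sqrt(-2485 - 16482) + I) - 4089 = (sqrt(-2485 - 16482) - 1725) - 4089 = (sqrt(-18967) - 1725) - 4089 = (I*sqrt(18967) - 1725) - 4089 = (-1725 + I*sqrt(18967)) - 4089 = -5814 + I*sqrt(18967)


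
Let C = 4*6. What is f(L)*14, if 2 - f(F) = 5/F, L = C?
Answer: 301/12 ≈ 25.083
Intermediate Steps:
C = 24
L = 24
f(F) = 2 - 5/F
f(L)*14 = (2 - 5/24)*14 = (43/24)*14 = 301/12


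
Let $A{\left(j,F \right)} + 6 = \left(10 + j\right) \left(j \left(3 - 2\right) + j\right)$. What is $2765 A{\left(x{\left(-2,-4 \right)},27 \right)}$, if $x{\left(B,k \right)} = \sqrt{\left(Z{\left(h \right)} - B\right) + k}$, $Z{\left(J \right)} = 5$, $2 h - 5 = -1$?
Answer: $55300 \sqrt{3} \approx 95782.0$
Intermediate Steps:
$h = 2$ ($h = \frac{5}{2} + \frac{1}{2} \left(-1\right) = \frac{5}{2} - \frac{1}{2} = 2$)
$x{\left(B,k \right)} = \sqrt{5 + k - B}$ ($x{\left(B,k \right)} = \sqrt{\left(5 - B\right) + k} = \sqrt{5 + k - B}$)
$A{\left(j,F \right)} = -6 + 2 j \left(10 + j\right)$ ($A{\left(j,F \right)} = -6 + \left(10 + j\right) \left(j \left(3 - 2\right) + j\right) = -6 + \left(10 + j\right) \left(j 1 + j\right) = -6 + \left(10 + j\right) \left(j + j\right) = -6 + \left(10 + j\right) 2 j = -6 + 2 j \left(10 + j\right)$)
$2765 A{\left(x{\left(-2,-4 \right)},27 \right)} = 2765 \left(-6 + 2 \left(\sqrt{5 - 4 - -2}\right)^{2} + 20 \sqrt{5 - 4 - -2}\right) = 2765 \left(-6 + 2 \left(\sqrt{5 - 4 + 2}\right)^{2} + 20 \sqrt{5 - 4 + 2}\right) = 2765 \left(-6 + 2 \left(\sqrt{3}\right)^{2} + 20 \sqrt{3}\right) = 2765 \left(-6 + 2 \cdot 3 + 20 \sqrt{3}\right) = 2765 \left(-6 + 6 + 20 \sqrt{3}\right) = 2765 \cdot 20 \sqrt{3} = 55300 \sqrt{3}$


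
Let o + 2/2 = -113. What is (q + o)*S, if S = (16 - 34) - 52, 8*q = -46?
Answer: 16765/2 ≈ 8382.5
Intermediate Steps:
q = -23/4 (q = (⅛)*(-46) = -23/4 ≈ -5.7500)
o = -114 (o = -1 - 113 = -114)
S = -70 (S = -18 - 52 = -70)
(q + o)*S = (-23/4 - 114)*(-70) = -479/4*(-70) = 16765/2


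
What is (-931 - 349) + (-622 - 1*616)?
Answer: -2518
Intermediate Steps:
(-931 - 349) + (-622 - 1*616) = -1280 + (-622 - 616) = -1280 - 1238 = -2518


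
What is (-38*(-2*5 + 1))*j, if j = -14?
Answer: -4788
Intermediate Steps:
(-38*(-2*5 + 1))*j = -38*(-2*5 + 1)*(-14) = -38*(-10 + 1)*(-14) = -38*(-9)*(-14) = 342*(-14) = -4788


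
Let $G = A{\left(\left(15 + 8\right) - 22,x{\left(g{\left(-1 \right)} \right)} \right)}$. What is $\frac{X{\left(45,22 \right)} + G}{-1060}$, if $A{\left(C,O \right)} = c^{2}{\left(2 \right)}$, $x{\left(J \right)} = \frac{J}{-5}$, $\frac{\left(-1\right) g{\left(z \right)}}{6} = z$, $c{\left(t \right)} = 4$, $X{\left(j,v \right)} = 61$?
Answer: $- \frac{77}{1060} \approx -0.072641$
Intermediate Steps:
$g{\left(z \right)} = - 6 z$
$x{\left(J \right)} = - \frac{J}{5}$ ($x{\left(J \right)} = J \left(- \frac{1}{5}\right) = - \frac{J}{5}$)
$A{\left(C,O \right)} = 16$ ($A{\left(C,O \right)} = 4^{2} = 16$)
$G = 16$
$\frac{X{\left(45,22 \right)} + G}{-1060} = \frac{61 + 16}{-1060} = 77 \left(- \frac{1}{1060}\right) = - \frac{77}{1060}$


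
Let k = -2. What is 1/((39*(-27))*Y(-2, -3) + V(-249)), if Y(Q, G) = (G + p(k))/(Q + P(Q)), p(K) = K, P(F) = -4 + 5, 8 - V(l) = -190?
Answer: -1/5067 ≈ -0.00019736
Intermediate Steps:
V(l) = 198 (V(l) = 8 - 1*(-190) = 8 + 190 = 198)
P(F) = 1
Y(Q, G) = (-2 + G)/(1 + Q) (Y(Q, G) = (G - 2)/(Q + 1) = (-2 + G)/(1 + Q))
1/((39*(-27))*Y(-2, -3) + V(-249)) = 1/((39*(-27))*((-2 - 3)/(1 - 2)) + 198) = 1/(-1053*(-5)/(-1) + 198) = 1/(-(-1053)*(-5) + 198) = 1/(-1053*5 + 198) = 1/(-5265 + 198) = 1/(-5067) = -1/5067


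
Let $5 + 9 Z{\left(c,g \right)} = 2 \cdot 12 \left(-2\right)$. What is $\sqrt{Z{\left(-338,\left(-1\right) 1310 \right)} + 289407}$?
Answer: $\frac{\sqrt{2604610}}{3} \approx 537.96$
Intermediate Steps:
$Z{\left(c,g \right)} = - \frac{53}{9}$ ($Z{\left(c,g \right)} = - \frac{5}{9} + \frac{2 \cdot 12 \left(-2\right)}{9} = - \frac{5}{9} + \frac{24 \left(-2\right)}{9} = - \frac{5}{9} + \frac{1}{9} \left(-48\right) = - \frac{5}{9} - \frac{16}{3} = - \frac{53}{9}$)
$\sqrt{Z{\left(-338,\left(-1\right) 1310 \right)} + 289407} = \sqrt{- \frac{53}{9} + 289407} = \sqrt{\frac{2604610}{9}} = \frac{\sqrt{2604610}}{3}$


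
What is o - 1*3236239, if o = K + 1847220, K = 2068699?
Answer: 679680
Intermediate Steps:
o = 3915919 (o = 2068699 + 1847220 = 3915919)
o - 1*3236239 = 3915919 - 1*3236239 = 3915919 - 3236239 = 679680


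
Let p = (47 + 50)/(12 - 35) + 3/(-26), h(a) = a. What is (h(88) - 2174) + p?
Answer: -1250019/598 ≈ -2090.3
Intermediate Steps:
p = -2591/598 (p = 97/(-23) - 1/26*3 = 97*(-1/23) - 3/26 = -97/23 - 3/26 = -2591/598 ≈ -4.3328)
(h(88) - 2174) + p = (88 - 2174) - 2591/598 = -2086 - 2591/598 = -1250019/598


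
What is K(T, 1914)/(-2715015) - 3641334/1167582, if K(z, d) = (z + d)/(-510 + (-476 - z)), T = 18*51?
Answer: -65359260472732/20957239700215 ≈ -3.1187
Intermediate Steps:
T = 918
K(z, d) = (d + z)/(-986 - z)
K(T, 1914)/(-2715015) - 3641334/1167582 = ((-1*1914 - 1*918)/(986 + 918))/(-2715015) - 3641334/1167582 = ((-1914 - 918)/1904)*(-1/2715015) - 3641334*1/1167582 = ((1/1904)*(-2832))*(-1/2715015) - 606889/194597 = -177/119*(-1/2715015) - 606889/194597 = 59/107695595 - 606889/194597 = -65359260472732/20957239700215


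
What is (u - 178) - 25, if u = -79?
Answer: -282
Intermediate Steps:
(u - 178) - 25 = (-79 - 178) - 25 = -257 - 25 = -282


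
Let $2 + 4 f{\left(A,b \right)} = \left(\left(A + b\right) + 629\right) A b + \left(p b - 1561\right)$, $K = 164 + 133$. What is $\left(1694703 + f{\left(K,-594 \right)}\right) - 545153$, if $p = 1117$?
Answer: $- \frac{54637637}{4} \approx -1.3659 \cdot 10^{7}$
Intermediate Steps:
$K = 297$
$f{\left(A,b \right)} = - \frac{1563}{4} + \frac{1117 b}{4} + \frac{A b \left(629 + A + b\right)}{4}$ ($f{\left(A,b \right)} = - \frac{1}{2} + \frac{\left(\left(A + b\right) + 629\right) A b + \left(1117 b - 1561\right)}{4} = - \frac{1}{2} + \frac{\left(629 + A + b\right) A b + \left(-1561 + 1117 b\right)}{4} = - \frac{1}{2} + \frac{A \left(629 + A + b\right) b + \left(-1561 + 1117 b\right)}{4} = - \frac{1}{2} + \frac{A b \left(629 + A + b\right) + \left(-1561 + 1117 b\right)}{4} = - \frac{1}{2} + \frac{-1561 + 1117 b + A b \left(629 + A + b\right)}{4} = - \frac{1}{2} + \left(- \frac{1561}{4} + \frac{1117 b}{4} + \frac{A b \left(629 + A + b\right)}{4}\right) = - \frac{1563}{4} + \frac{1117 b}{4} + \frac{A b \left(629 + A + b\right)}{4}$)
$\left(1694703 + f{\left(K,-594 \right)}\right) - 545153 = \left(1694703 + \left(- \frac{1563}{4} + \frac{1117}{4} \left(-594\right) + \frac{1}{4} \cdot 297 \left(-594\right)^{2} + \frac{1}{4} \left(-594\right) 297^{2} + \frac{629}{4} \cdot 297 \left(-594\right)\right)\right) - 545153 = \left(1694703 - \left(\frac{111631983}{4} - 26198073 + \frac{26198073}{2}\right)\right) - 545153 = \left(1694703 - \frac{59235837}{4}\right) - 545153 = - \frac{52457025}{4} - 545153 = - \frac{54637637}{4}$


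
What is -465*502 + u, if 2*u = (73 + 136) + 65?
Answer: -233293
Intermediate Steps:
u = 137 (u = ((73 + 136) + 65)/2 = (209 + 65)/2 = (½)*274 = 137)
-465*502 + u = -465*502 + 137 = -233430 + 137 = -233293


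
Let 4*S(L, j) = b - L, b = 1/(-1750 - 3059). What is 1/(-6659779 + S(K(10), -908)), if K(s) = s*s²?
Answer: -19236/128112317845 ≈ -1.5015e-7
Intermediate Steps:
K(s) = s³
b = -1/4809 (b = 1/(-4809) = -1/4809 ≈ -0.00020794)
S(L, j) = -1/19236 - L/4 (S(L, j) = (-1/4809 - L)/4 = -1/19236 - L/4)
1/(-6659779 + S(K(10), -908)) = 1/(-6659779 + (-1/19236 - ¼*10³)) = 1/(-6659779 + (-1/19236 - ¼*1000)) = 1/(-6659779 + (-1/19236 - 250)) = 1/(-6659779 - 4809001/19236) = 1/(-128112317845/19236) = -19236/128112317845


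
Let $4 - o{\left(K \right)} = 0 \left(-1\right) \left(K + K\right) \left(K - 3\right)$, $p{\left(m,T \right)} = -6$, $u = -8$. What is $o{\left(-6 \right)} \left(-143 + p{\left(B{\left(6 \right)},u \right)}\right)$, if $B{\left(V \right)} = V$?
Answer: $-596$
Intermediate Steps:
$o{\left(K \right)} = 4$ ($o{\left(K \right)} = 4 - 0 \left(-1\right) \left(K + K\right) \left(K - 3\right) = 4 - 0 \cdot 2 K \left(-3 + K\right) = 4 - 0 = 4 + 0 = 4$)
$o{\left(-6 \right)} \left(-143 + p{\left(B{\left(6 \right)},u \right)}\right) = 4 \left(-143 - 6\right) = 4 \left(-149\right) = -596$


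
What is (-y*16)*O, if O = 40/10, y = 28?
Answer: -1792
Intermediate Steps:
O = 4 (O = 40*(1/10) = 4)
(-y*16)*O = (-1*28*16)*4 = -28*16*4 = -448*4 = -1792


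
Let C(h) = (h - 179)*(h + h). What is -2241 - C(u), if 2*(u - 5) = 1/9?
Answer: -78121/162 ≈ -482.23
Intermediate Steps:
u = 91/18 (u = 5 + (½)/9 = 5 + (½)*(⅑) = 5 + 1/18 = 91/18 ≈ 5.0556)
C(h) = 2*h*(-179 + h) (C(h) = (-179 + h)*(2*h) = 2*h*(-179 + h))
-2241 - C(u) = -2241 - 2*91*(-179 + 91/18)/18 = -2241 - 2*91*(-3131)/(18*18) = -2241 - 1*(-284921/162) = -2241 + 284921/162 = -78121/162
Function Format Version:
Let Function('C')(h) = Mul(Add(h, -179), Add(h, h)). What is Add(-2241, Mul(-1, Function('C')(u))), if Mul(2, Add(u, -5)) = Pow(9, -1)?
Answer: Rational(-78121, 162) ≈ -482.23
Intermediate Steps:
u = Rational(91, 18) (u = Add(5, Mul(Rational(1, 2), Pow(9, -1))) = Add(5, Mul(Rational(1, 2), Rational(1, 9))) = Add(5, Rational(1, 18)) = Rational(91, 18) ≈ 5.0556)
Function('C')(h) = Mul(2, h, Add(-179, h)) (Function('C')(h) = Mul(Add(-179, h), Mul(2, h)) = Mul(2, h, Add(-179, h)))
Add(-2241, Mul(-1, Function('C')(u))) = Add(-2241, Mul(-1, Mul(2, Rational(91, 18), Add(-179, Rational(91, 18))))) = Add(-2241, Mul(-1, Mul(2, Rational(91, 18), Rational(-3131, 18)))) = Add(-2241, Mul(-1, Rational(-284921, 162))) = Add(-2241, Rational(284921, 162)) = Rational(-78121, 162)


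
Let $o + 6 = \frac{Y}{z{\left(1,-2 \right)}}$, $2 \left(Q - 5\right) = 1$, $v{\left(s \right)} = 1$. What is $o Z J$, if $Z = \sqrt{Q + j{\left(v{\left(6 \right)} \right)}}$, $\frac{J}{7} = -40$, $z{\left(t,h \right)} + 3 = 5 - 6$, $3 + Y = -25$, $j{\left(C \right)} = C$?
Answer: $- 140 \sqrt{26} \approx -713.86$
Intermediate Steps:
$Y = -28$ ($Y = -3 - 25 = -28$)
$z{\left(t,h \right)} = -4$ ($z{\left(t,h \right)} = -3 + \left(5 - 6\right) = -3 - 1 = -4$)
$Q = \frac{11}{2}$ ($Q = 5 + \frac{1}{2} \cdot 1 = 5 + \frac{1}{2} = \frac{11}{2} \approx 5.5$)
$J = -280$ ($J = 7 \left(-40\right) = -280$)
$Z = \frac{\sqrt{26}}{2}$ ($Z = \sqrt{\frac{11}{2} + 1} = \sqrt{\frac{13}{2}} = \frac{\sqrt{26}}{2} \approx 2.5495$)
$o = 1$ ($o = -6 - \frac{28}{-4} = -6 - -7 = -6 + 7 = 1$)
$o Z J = 1 \frac{\sqrt{26}}{2} \left(-280\right) = \frac{\sqrt{26}}{2} \left(-280\right) = - 140 \sqrt{26}$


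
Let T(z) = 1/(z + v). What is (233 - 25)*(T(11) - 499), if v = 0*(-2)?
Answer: -1141504/11 ≈ -1.0377e+5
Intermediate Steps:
v = 0
T(z) = 1/z (T(z) = 1/(z + 0) = 1/z)
(233 - 25)*(T(11) - 499) = (233 - 25)*(1/11 - 499) = 208*(1/11 - 499) = 208*(-5488/11) = -1141504/11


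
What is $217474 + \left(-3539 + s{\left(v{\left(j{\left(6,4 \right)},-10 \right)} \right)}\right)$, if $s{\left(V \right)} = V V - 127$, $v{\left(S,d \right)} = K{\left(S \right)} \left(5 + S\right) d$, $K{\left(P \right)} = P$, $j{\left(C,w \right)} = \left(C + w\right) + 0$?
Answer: $2463808$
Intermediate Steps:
$j{\left(C,w \right)} = C + w$
$v{\left(S,d \right)} = S d \left(5 + S\right)$ ($v{\left(S,d \right)} = S \left(5 + S\right) d = S d \left(5 + S\right)$)
$s{\left(V \right)} = -127 + V^{2}$ ($s{\left(V \right)} = V^{2} - 127 = -127 + V^{2}$)
$217474 + \left(-3539 + s{\left(v{\left(j{\left(6,4 \right)},-10 \right)} \right)}\right) = 217474 - \left(3666 - 100 \left(5 + \left(6 + 4\right)\right)^{2} \left(6 + 4\right)^{2}\right) = 217474 - \left(3666 - 10000 \left(5 + 10\right)^{2}\right) = 217474 - \left(3666 - 2250000\right) = 217474 + \left(-3539 + \left(-127 + 2250000\right)\right) = 217474 + \left(-3539 + 2249873\right) = 217474 + 2246334 = 2463808$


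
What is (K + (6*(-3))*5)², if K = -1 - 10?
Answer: 10201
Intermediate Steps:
K = -11
(K + (6*(-3))*5)² = (-11 + (6*(-3))*5)² = (-11 - 18*5)² = (-11 - 90)² = (-101)² = 10201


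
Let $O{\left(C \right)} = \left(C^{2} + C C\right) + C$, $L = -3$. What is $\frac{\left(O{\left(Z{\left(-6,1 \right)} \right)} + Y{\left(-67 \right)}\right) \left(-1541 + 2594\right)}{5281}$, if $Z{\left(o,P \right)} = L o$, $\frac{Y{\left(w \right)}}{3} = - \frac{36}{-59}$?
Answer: $\frac{41490306}{311579} \approx 133.16$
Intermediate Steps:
$Y{\left(w \right)} = \frac{108}{59}$ ($Y{\left(w \right)} = 3 \left(- \frac{36}{-59}\right) = 3 \left(\left(-36\right) \left(- \frac{1}{59}\right)\right) = 3 \cdot \frac{36}{59} = \frac{108}{59}$)
$Z{\left(o,P \right)} = - 3 o$
$O{\left(C \right)} = C + 2 C^{2}$ ($O{\left(C \right)} = \left(C^{2} + C^{2}\right) + C = 2 C^{2} + C = C + 2 C^{2}$)
$\frac{\left(O{\left(Z{\left(-6,1 \right)} \right)} + Y{\left(-67 \right)}\right) \left(-1541 + 2594\right)}{5281} = \frac{\left(\left(-3\right) \left(-6\right) \left(1 + 2 \left(\left(-3\right) \left(-6\right)\right)\right) + \frac{108}{59}\right) \left(-1541 + 2594\right)}{5281} = \left(18 \left(1 + 2 \cdot 18\right) + \frac{108}{59}\right) 1053 \cdot \frac{1}{5281} = \left(18 \left(1 + 36\right) + \frac{108}{59}\right) 1053 \cdot \frac{1}{5281} = \left(18 \cdot 37 + \frac{108}{59}\right) 1053 \cdot \frac{1}{5281} = \left(666 + \frac{108}{59}\right) 1053 \cdot \frac{1}{5281} = \frac{39402}{59} \cdot 1053 \cdot \frac{1}{5281} = \frac{41490306}{59} \cdot \frac{1}{5281} = \frac{41490306}{311579}$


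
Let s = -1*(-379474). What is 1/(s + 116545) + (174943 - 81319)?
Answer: 46439282857/496019 ≈ 93624.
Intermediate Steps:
s = 379474
1/(s + 116545) + (174943 - 81319) = 1/(379474 + 116545) + (174943 - 81319) = 1/496019 + 93624 = 46439282857/496019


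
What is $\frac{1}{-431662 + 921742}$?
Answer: $\frac{1}{490080} \approx 2.0405 \cdot 10^{-6}$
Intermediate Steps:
$\frac{1}{-431662 + 921742} = \frac{1}{490080}$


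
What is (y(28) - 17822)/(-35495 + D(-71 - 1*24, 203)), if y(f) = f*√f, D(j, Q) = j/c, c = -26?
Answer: 66196/131825 - 208*√7/131825 ≈ 0.49798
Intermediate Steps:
D(j, Q) = -j/26 (D(j, Q) = j/(-26) = j*(-1/26) = -j/26)
y(f) = f^(3/2)
(y(28) - 17822)/(-35495 + D(-71 - 1*24, 203)) = (28^(3/2) - 17822)/(-35495 - (-71 - 1*24)/26) = (56*√7 - 17822)/(-35495 - (-71 - 24)/26) = (-17822 + 56*√7)/(-35495 - 1/26*(-95)) = (-17822 + 56*√7)/(-35495 + 95/26) = (-17822 + 56*√7)/(-922775/26) = (-17822 + 56*√7)*(-26/922775) = 66196/131825 - 208*√7/131825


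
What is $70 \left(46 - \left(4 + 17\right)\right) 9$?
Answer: $15750$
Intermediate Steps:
$70 \left(46 - \left(4 + 17\right)\right) 9 = 70 \left(46 - 21\right) 9 = 70 \cdot 25 \cdot 9 = 1750 \cdot 9 = 15750$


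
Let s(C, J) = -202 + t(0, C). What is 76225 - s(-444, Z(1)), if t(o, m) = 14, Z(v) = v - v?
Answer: 76413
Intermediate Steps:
Z(v) = 0
s(C, J) = -188 (s(C, J) = -202 + 14 = -188)
76225 - s(-444, Z(1)) = 76225 - 1*(-188) = 76225 + 188 = 76413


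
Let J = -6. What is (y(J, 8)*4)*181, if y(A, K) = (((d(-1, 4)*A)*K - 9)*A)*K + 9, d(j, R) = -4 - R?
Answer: -13025484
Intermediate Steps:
y(A, K) = 9 + A*K*(-9 - 8*A*K) (y(A, K) = ((((-4 - 1*4)*A)*K - 9)*A)*K + 9 = ((((-4 - 4)*A)*K - 9)*A)*K + 9 = (((-8*A)*K - 9)*A)*K + 9 = ((-8*A*K - 9)*A)*K + 9 = ((-9 - 8*A*K)*A)*K + 9 = (A*(-9 - 8*A*K))*K + 9 = A*K*(-9 - 8*A*K) + 9 = 9 + A*K*(-9 - 8*A*K))
(y(J, 8)*4)*181 = ((9 - 9*(-6)*8 - 8*(-6)²*8²)*4)*181 = ((9 + 432 - 8*36*64)*4)*181 = ((9 + 432 - 18432)*4)*181 = -17991*4*181 = -71964*181 = -13025484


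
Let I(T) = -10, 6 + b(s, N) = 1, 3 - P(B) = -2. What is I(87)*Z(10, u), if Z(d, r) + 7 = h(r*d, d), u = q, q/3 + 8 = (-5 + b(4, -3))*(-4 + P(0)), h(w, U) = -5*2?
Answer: 170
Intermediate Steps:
P(B) = 5 (P(B) = 3 - 1*(-2) = 3 + 2 = 5)
b(s, N) = -5 (b(s, N) = -6 + 1 = -5)
h(w, U) = -10
q = -54 (q = -24 + 3*((-5 - 5)*(-4 + 5)) = -24 + 3*(-10*1) = -24 + 3*(-10) = -24 - 30 = -54)
u = -54
Z(d, r) = -17 (Z(d, r) = -7 - 10 = -17)
I(87)*Z(10, u) = -10*(-17) = 170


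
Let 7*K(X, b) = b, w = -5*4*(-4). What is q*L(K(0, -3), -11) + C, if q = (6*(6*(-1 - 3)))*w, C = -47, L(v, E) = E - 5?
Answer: 184273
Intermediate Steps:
w = 80 (w = -20*(-4) = 80)
K(X, b) = b/7
L(v, E) = -5 + E
q = -11520 (q = (6*(6*(-1 - 3)))*80 = (6*(6*(-4)))*80 = (6*(-24))*80 = -144*80 = -11520)
q*L(K(0, -3), -11) + C = -11520*(-5 - 11) - 47 = -11520*(-16) - 47 = 184320 - 47 = 184273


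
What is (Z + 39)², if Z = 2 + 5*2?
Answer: 2601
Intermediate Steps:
Z = 12 (Z = 2 + 10 = 12)
(Z + 39)² = (12 + 39)² = 51² = 2601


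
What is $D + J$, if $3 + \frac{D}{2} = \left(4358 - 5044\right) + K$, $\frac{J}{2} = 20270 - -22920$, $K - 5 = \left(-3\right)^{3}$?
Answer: $84958$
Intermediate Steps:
$K = -22$ ($K = 5 + \left(-3\right)^{3} = 5 - 27 = -22$)
$J = 86380$ ($J = 2 \left(20270 - -22920\right) = 2 \left(20270 + 22920\right) = 2 \cdot 43190 = 86380$)
$D = -1422$ ($D = -6 + 2 \left(\left(4358 - 5044\right) - 22\right) = -6 + 2 \left(-686 - 22\right) = -6 + 2 \left(-708\right) = -6 - 1416 = -1422$)
$D + J = -1422 + 86380 = 84958$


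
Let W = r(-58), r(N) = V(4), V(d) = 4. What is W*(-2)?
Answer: -8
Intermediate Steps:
r(N) = 4
W = 4
W*(-2) = 4*(-2) = -8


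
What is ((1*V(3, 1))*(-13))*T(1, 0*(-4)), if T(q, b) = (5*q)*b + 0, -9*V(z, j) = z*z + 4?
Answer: 0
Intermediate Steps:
V(z, j) = -4/9 - z²/9 (V(z, j) = -(z*z + 4)/9 = -(z² + 4)/9 = -(4 + z²)/9 = -4/9 - z²/9)
T(q, b) = 5*b*q (T(q, b) = 5*b*q + 0 = 5*b*q)
((1*V(3, 1))*(-13))*T(1, 0*(-4)) = ((1*(-4/9 - ⅑*3²))*(-13))*(5*(0*(-4))*1) = ((1*(-4/9 - ⅑*9))*(-13))*(5*0*1) = ((1*(-4/9 - 1))*(-13))*0 = ((1*(-13/9))*(-13))*0 = -13/9*(-13)*0 = (169/9)*0 = 0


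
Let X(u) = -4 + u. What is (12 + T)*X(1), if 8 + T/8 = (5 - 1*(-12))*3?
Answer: -1068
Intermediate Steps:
T = 344 (T = -64 + 8*((5 - 1*(-12))*3) = -64 + 8*((5 + 12)*3) = -64 + 8*(17*3) = -64 + 8*51 = -64 + 408 = 344)
(12 + T)*X(1) = (12 + 344)*(-4 + 1) = 356*(-3) = -1068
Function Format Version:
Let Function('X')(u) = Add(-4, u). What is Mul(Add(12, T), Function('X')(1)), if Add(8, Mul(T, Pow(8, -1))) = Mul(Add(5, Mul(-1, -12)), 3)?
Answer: -1068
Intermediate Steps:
T = 344 (T = Add(-64, Mul(8, Mul(Add(5, Mul(-1, -12)), 3))) = Add(-64, Mul(8, Mul(Add(5, 12), 3))) = Add(-64, Mul(8, Mul(17, 3))) = Add(-64, Mul(8, 51)) = Add(-64, 408) = 344)
Mul(Add(12, T), Function('X')(1)) = Mul(Add(12, 344), Add(-4, 1)) = Mul(356, -3) = -1068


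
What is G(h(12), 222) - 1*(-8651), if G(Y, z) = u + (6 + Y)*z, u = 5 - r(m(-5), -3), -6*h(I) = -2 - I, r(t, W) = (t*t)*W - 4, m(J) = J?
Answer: 10585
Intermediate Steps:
r(t, W) = -4 + W*t² (r(t, W) = t²*W - 4 = W*t² - 4 = -4 + W*t²)
h(I) = ⅓ + I/6 (h(I) = -(-2 - I)/6 = ⅓ + I/6)
u = 84 (u = 5 - (-4 - 3*(-5)²) = 5 - (-4 - 3*25) = 5 - (-4 - 75) = 5 - 1*(-79) = 5 + 79 = 84)
G(Y, z) = 84 + z*(6 + Y) (G(Y, z) = 84 + (6 + Y)*z = 84 + z*(6 + Y))
G(h(12), 222) - 1*(-8651) = (84 + 6*222 + (⅓ + (⅙)*12)*222) - 1*(-8651) = (84 + 1332 + (⅓ + 2)*222) + 8651 = (84 + 1332 + (7/3)*222) + 8651 = (84 + 1332 + 518) + 8651 = 1934 + 8651 = 10585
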